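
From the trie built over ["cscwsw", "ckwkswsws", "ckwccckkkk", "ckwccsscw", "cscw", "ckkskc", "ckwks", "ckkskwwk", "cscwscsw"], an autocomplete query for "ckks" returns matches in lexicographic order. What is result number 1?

Filter for "ckks…" and sort: "ckkskc", "ckkskwwk"
The 1st is ckkskc.

ckkskc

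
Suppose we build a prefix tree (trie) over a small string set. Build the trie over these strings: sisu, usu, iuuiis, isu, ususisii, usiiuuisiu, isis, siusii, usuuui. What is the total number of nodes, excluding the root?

For each word, the new-node count is its length minus the longest prefix already in the trie:
  "sisu" → 4 new (s, i, s, u)
  "usu" → 3 new (u, s, u)
  "iuuiis" → 6 new (i, u, u, i, i, s)
  "isu" → prefix "i" already present; 2 new (s, u)
  "ususisii" → prefix "usu" already present; 5 new (s, i, s, i, i)
  "usiiuuisiu" → prefix "us" already present; 8 new (i, i, u, u, i, s, i, u)
  "isis" → prefix "is" already present; 2 new (i, s)
  "siusii" → prefix "si" already present; 4 new (u, s, i, i)
  "usuuui" → prefix "usu" already present; 3 new (u, u, i)
Total nodes = 4 + 3 + 6 + 2 + 5 + 8 + 2 + 4 + 3 = 37

37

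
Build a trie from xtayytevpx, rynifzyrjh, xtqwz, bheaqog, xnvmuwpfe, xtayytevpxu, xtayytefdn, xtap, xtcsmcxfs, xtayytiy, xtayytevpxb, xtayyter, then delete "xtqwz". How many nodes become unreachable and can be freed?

Walk "xtqwz" from the leaf back toward the root, removing each node that no remaining word uses.
The suffix "qwz" (3 nodes) is used only by "xtqwz"; the node for "xt" still has the child "a", so pruning stops there.
Nodes removed: 3

3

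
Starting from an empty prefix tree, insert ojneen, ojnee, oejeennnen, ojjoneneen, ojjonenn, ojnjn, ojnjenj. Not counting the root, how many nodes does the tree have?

29

Trie structure (* marks end of a word):
(root)
└─ o
   ├─ e
   │  └─ j
   │     └─ e
   │        └─ e
   │           └─ n
   │              └─ n
   │                 └─ n
   │                    └─ e
   │                       └─ n *
   └─ j
      ├─ j
      │  └─ o
      │     └─ n
      │        └─ e
      │           └─ n
      │              ├─ e
      │              │  └─ e
      │              │     └─ n *
      │              └─ n *
      └─ n
         ├─ e
         │  └─ e *
         │     └─ n *
         └─ j
            ├─ e
            │  └─ n
            │     └─ j *
            └─ n *
Counting every labelled node above: 29.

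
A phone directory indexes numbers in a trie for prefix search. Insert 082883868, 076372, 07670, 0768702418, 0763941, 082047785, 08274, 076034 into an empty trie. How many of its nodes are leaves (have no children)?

A leaf is a node with no children — equivalently, the end of a word that is not a proper prefix of any other stored word.
Those words: "076034", "076372", "0763941", "07670", "0768702418", "082047785", "08274", "082883868"
Leaf count: 8

8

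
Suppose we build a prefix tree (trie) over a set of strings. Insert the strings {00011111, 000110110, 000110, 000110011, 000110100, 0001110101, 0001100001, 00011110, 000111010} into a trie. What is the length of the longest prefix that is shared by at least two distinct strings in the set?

9

Look for the deepest trie node that still has at least two words in its subtree.
"000111010" and "0001110101" agree on "000111010" (9 characters) before diverging; nothing deeper is shared.
Longest shared-prefix length: 9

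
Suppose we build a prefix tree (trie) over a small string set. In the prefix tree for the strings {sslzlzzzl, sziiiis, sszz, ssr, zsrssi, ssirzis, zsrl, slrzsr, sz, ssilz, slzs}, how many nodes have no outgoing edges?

A leaf is a node with no children — equivalently, the end of a word that is not a proper prefix of any other stored word.
Those words: "slrzsr", "slzs", "ssilz", "ssirzis", "sslzlzzzl", "ssr", "sszz", "sziiiis", "zsrl", "zsrssi"
Leaf count: 10

10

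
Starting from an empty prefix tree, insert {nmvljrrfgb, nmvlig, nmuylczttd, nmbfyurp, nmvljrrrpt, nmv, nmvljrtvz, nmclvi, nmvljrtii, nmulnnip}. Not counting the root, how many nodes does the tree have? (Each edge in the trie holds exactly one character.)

Trace insertions, counting only characters that open a new branch:
  "nmvljrrfgb" → 10 new (n, m, v, l, j, r, r, f, g, b)
  "nmvlig" → prefix "nmvl" already present; 2 new (i, g)
  "nmuylczttd" → prefix "nm" already present; 8 new (u, y, l, c, z, t, t, d)
  "nmbfyurp" → prefix "nm" already present; 6 new (b, f, y, u, r, p)
  "nmvljrrrpt" → prefix "nmvljrr" already present; 3 new (r, p, t)
  "nmv" → prefix "nmv" already present; 0 new (none)
  "nmvljrtvz" → prefix "nmvljr" already present; 3 new (t, v, z)
  "nmclvi" → prefix "nm" already present; 4 new (c, l, v, i)
  "nmvljrtii" → prefix "nmvljrt" already present; 2 new (i, i)
  "nmulnnip" → prefix "nmu" already present; 5 new (l, n, n, i, p)
Total nodes = 10 + 2 + 8 + 6 + 3 + 0 + 3 + 4 + 2 + 5 = 43

43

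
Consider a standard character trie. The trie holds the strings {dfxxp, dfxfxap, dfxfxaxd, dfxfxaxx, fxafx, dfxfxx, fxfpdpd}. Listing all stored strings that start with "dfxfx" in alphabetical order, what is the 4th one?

DFS of the "dfxfx" subtree visits, in order: "dfxfxap", "dfxfxaxd", "dfxfxaxx", "dfxfxx"
Position 4: dfxfxx

dfxfxx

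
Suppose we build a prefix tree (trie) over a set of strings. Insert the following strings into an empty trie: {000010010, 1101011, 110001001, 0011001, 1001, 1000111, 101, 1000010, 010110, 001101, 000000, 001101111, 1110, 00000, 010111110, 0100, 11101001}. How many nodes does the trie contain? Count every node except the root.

Count nodes per top-level branch (shared prefixes stored once):
  '0'-branch (00000, 000000, 000010010, 0011001, 001101, 001101111, 0100, 010110, 010111110): 30 nodes
  '1'-branch (1000010, 1000111, 1001, 101, 110001001, 1101011, 1110, 11101001): 30 nodes
Sum: 60

60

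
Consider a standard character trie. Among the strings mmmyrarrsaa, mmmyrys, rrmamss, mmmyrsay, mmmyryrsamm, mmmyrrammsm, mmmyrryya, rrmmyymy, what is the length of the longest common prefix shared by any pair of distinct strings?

Equivalently: take the maximum, over all pairs, of their longest common prefix length.
"mmmyrrammsm" and "mmmyrryya" agree on "mmmyrr" (6 characters) before diverging; nothing deeper is shared.
Longest shared-prefix length: 6

6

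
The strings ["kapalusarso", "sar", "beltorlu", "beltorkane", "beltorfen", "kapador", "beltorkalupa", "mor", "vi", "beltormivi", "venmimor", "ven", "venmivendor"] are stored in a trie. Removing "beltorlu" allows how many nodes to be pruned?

A node on "beltorlu"'s path can go only if nothing else ends at it or branches off below it.
The suffix "lu" (2 nodes) is used only by "beltorlu"; the node for "beltor" still has the child "k", so pruning stops there.
Nodes removed: 2

2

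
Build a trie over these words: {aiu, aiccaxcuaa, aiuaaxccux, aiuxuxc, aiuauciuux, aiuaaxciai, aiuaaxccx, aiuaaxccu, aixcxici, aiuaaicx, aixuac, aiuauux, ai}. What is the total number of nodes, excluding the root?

Trace insertions, counting only characters that open a new branch:
  "aiu" → 3 new (a, i, u)
  "aiccaxcuaa" → prefix "ai" already present; 8 new (c, c, a, x, c, u, a, a)
  "aiuaaxccux" → prefix "aiu" already present; 7 new (a, a, x, c, c, u, x)
  "aiuxuxc" → prefix "aiu" already present; 4 new (x, u, x, c)
  "aiuauciuux" → prefix "aiua" already present; 6 new (u, c, i, u, u, x)
  "aiuaaxciai" → prefix "aiuaaxc" already present; 3 new (i, a, i)
  "aiuaaxccx" → prefix "aiuaaxcc" already present; 1 new (x)
  "aiuaaxccu" → prefix "aiuaaxccu" already present; 0 new (none)
  "aixcxici" → prefix "ai" already present; 6 new (x, c, x, i, c, i)
  "aiuaaicx" → prefix "aiuaa" already present; 3 new (i, c, x)
  "aixuac" → prefix "aix" already present; 3 new (u, a, c)
  "aiuauux" → prefix "aiuau" already present; 2 new (u, x)
  "ai" → prefix "ai" already present; 0 new (none)
Total nodes = 3 + 8 + 7 + 4 + 6 + 3 + 1 + 0 + 6 + 3 + 3 + 2 + 0 = 46

46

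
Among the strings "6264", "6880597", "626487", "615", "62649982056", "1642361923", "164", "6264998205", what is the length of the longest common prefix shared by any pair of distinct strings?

10

Equivalently: take the maximum, over all pairs, of their longest common prefix length.
e.g. "6264998205" and "62649982056" share the prefix "6264998205" of length 10; no pair shares a longer one.
Longest shared-prefix length: 10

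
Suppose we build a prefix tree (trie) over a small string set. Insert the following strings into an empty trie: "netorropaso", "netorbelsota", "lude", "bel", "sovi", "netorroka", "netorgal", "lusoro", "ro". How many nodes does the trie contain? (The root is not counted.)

Trace insertions, counting only characters that open a new branch:
  "netorropaso" → 11 new (n, e, t, o, r, r, o, p, a, s, o)
  "netorbelsota" → prefix "netor" already present; 7 new (b, e, l, s, o, t, a)
  "lude" → 4 new (l, u, d, e)
  "bel" → 3 new (b, e, l)
  "sovi" → 4 new (s, o, v, i)
  "netorroka" → prefix "netorro" already present; 2 new (k, a)
  "netorgal" → prefix "netor" already present; 3 new (g, a, l)
  "lusoro" → prefix "lu" already present; 4 new (s, o, r, o)
  "ro" → 2 new (r, o)
Total nodes = 11 + 7 + 4 + 3 + 4 + 2 + 3 + 4 + 2 = 40

40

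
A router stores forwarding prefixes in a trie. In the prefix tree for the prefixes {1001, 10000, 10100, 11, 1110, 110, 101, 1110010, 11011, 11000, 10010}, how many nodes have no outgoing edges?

Leaves are exactly the stored words that no other stored word extends.
Those words: "10000", "10010", "10100", "11000", "11011", "1110010"
Leaf count: 6

6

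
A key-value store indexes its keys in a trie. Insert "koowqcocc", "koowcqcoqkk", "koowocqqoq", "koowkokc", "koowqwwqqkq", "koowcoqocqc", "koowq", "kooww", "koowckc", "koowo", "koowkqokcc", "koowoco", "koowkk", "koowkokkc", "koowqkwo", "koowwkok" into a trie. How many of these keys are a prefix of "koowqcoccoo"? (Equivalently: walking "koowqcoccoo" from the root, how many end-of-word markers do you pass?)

2

Check each prefix of "koowqcoccoo" against the stored set — each match is an end-marker on the path.
Prefixes of the query that are stored words: "koowq", "koowqcocc"
Count: 2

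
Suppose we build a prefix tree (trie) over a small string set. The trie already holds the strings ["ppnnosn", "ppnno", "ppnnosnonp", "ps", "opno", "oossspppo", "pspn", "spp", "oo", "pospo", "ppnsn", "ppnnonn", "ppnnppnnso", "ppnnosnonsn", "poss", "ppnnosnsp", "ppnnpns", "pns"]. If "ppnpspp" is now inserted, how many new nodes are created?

"ppn" is already a path in the trie; the remaining "pspp" must be added.
So 7 − 3 = 4 new nodes.

4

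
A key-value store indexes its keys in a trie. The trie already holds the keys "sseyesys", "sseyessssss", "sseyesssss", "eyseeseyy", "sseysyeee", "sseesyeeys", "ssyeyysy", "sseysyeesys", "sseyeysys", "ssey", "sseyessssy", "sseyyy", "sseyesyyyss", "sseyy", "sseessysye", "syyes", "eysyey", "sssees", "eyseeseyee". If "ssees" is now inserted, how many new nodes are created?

"ssees" is already a full path in the trie; only an end-marker is added.
No new nodes are needed: 0.

0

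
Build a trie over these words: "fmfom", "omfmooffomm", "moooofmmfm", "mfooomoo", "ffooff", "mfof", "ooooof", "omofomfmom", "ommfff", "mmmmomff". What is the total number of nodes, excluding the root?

Trace insertions, counting only characters that open a new branch:
  "fmfom" → 5 new (f, m, f, o, m)
  "omfmooffomm" → 11 new (o, m, f, m, o, o, f, f, o, m, m)
  "moooofmmfm" → 10 new (m, o, o, o, o, f, m, m, f, m)
  "mfooomoo" → prefix "m" already present; 7 new (f, o, o, o, m, o, o)
  "ffooff" → prefix "f" already present; 5 new (f, o, o, f, f)
  "mfof" → prefix "mfo" already present; 1 new (f)
  "ooooof" → prefix "o" already present; 5 new (o, o, o, o, f)
  "omofomfmom" → prefix "om" already present; 8 new (o, f, o, m, f, m, o, m)
  "ommfff" → prefix "om" already present; 4 new (m, f, f, f)
  "mmmmomff" → prefix "m" already present; 7 new (m, m, m, o, m, f, f)
Total nodes = 5 + 11 + 10 + 7 + 5 + 1 + 5 + 8 + 4 + 7 = 63

63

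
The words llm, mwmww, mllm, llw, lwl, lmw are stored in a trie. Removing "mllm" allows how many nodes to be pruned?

After clearing the end-marker at "mllm", prune upward until reaching a node still needed by another word.
The suffix "llm" (3 nodes) is used only by "mllm"; the node for "m" still has the child "w", so pruning stops there.
Nodes removed: 3

3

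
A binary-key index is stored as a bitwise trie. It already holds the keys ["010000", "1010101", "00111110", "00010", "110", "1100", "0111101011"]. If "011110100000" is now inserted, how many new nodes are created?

"01111010" is already a path in the trie; the remaining "0000" must be added.
So 12 − 8 = 4 new nodes.

4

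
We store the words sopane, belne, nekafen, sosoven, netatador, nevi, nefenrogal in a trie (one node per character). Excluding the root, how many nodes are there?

40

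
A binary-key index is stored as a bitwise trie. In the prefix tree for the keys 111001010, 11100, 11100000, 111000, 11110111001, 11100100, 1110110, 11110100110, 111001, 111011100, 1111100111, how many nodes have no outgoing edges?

A leaf is a node with no children — equivalently, the end of a word that is not a proper prefix of any other stored word.
Those words: "11100000", "11100100", "111001010", "1110110", "111011100", "11110100110", "11110111001", "1111100111"
Leaf count: 8

8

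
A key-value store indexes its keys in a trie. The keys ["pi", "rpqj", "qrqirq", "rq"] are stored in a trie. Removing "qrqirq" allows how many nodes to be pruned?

6

A node on "qrqirq"'s path can go only if nothing else ends at it or branches off below it.
No other word shares any prefix with "qrqirq", so all 6 of its nodes go.
Nodes removed: 6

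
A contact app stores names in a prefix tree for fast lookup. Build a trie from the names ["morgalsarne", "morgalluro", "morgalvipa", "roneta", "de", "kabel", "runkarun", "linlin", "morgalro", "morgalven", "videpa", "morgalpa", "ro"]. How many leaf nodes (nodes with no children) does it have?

12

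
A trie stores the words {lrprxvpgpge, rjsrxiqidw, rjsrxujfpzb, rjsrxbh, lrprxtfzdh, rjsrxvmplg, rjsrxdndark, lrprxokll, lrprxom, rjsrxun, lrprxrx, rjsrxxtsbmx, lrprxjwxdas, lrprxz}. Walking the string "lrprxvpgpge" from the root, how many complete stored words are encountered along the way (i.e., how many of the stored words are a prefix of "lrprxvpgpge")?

1

Traverse "lrprxvpgpge" character by character; count nodes along the way that are marked as word ends.
Prefixes of the query that are stored words: "lrprxvpgpge"
Count: 1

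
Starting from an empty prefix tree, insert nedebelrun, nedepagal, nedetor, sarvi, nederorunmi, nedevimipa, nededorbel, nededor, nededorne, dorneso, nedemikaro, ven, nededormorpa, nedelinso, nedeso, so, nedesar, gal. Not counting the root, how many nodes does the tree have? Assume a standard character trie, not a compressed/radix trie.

Insert word by word; a character creates a node only if that edge doesn't already exist:
  "nedebelrun" → 10 new (n, e, d, e, b, e, l, r, u, n)
  "nedepagal" → prefix "nede" already present; 5 new (p, a, g, a, l)
  "nedetor" → prefix "nede" already present; 3 new (t, o, r)
  "sarvi" → 5 new (s, a, r, v, i)
  "nederorunmi" → prefix "nede" already present; 7 new (r, o, r, u, n, m, i)
  "nedevimipa" → prefix "nede" already present; 6 new (v, i, m, i, p, a)
  "nededorbel" → prefix "nede" already present; 6 new (d, o, r, b, e, l)
  "nededor" → prefix "nededor" already present; 0 new (none)
  "nededorne" → prefix "nededor" already present; 2 new (n, e)
  "dorneso" → 7 new (d, o, r, n, e, s, o)
  "nedemikaro" → prefix "nede" already present; 6 new (m, i, k, a, r, o)
  "ven" → 3 new (v, e, n)
  "nededormorpa" → prefix "nededor" already present; 5 new (m, o, r, p, a)
  "nedelinso" → prefix "nede" already present; 5 new (l, i, n, s, o)
  "nedeso" → prefix "nede" already present; 2 new (s, o)
  "so" → prefix "s" already present; 1 new (o)
  "nedesar" → prefix "nedes" already present; 2 new (a, r)
  "gal" → 3 new (g, a, l)
Total nodes = 10 + 5 + 3 + 5 + 7 + 6 + 6 + 0 + 2 + 7 + 6 + 3 + 5 + 5 + 2 + 1 + 2 + 3 = 78

78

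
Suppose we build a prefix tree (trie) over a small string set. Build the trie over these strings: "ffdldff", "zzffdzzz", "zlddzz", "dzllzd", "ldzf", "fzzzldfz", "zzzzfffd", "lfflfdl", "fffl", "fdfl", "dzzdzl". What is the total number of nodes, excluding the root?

For each word, the new-node count is its length minus the longest prefix already in the trie:
  "ffdldff" → 7 new (f, f, d, l, d, f, f)
  "zzffdzzz" → 8 new (z, z, f, f, d, z, z, z)
  "zlddzz" → prefix "z" already present; 5 new (l, d, d, z, z)
  "dzllzd" → 6 new (d, z, l, l, z, d)
  "ldzf" → 4 new (l, d, z, f)
  "fzzzldfz" → prefix "f" already present; 7 new (z, z, z, l, d, f, z)
  "zzzzfffd" → prefix "zz" already present; 6 new (z, z, f, f, f, d)
  "lfflfdl" → prefix "l" already present; 6 new (f, f, l, f, d, l)
  "fffl" → prefix "ff" already present; 2 new (f, l)
  "fdfl" → prefix "f" already present; 3 new (d, f, l)
  "dzzdzl" → prefix "dz" already present; 4 new (z, d, z, l)
Total nodes = 7 + 8 + 5 + 6 + 4 + 7 + 6 + 6 + 2 + 3 + 4 = 58

58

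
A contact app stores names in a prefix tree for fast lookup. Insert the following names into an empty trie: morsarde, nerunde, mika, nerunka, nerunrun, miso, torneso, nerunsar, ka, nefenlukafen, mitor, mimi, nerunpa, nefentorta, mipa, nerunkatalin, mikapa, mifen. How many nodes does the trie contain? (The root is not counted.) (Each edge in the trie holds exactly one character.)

71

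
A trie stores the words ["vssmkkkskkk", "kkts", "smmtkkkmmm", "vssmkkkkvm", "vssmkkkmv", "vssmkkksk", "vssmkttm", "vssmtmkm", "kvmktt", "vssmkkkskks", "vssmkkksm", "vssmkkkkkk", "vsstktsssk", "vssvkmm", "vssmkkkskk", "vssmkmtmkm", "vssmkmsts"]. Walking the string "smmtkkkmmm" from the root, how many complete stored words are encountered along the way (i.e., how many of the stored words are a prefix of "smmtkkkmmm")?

Walk "smmtkkkmmm" from the root; an end-of-word marker is hit whenever a stored word is a prefix of "smmtkkkmmm".
Prefixes of the query that are stored words: "smmtkkkmmm"
Count: 1

1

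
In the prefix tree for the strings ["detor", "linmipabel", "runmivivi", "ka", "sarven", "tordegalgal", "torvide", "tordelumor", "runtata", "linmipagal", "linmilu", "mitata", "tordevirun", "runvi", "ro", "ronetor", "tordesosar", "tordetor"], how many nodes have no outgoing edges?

17

A leaf is a node with no children — equivalently, the end of a word that is not a proper prefix of any other stored word.
Those words: "detor", "ka", "linmilu", "linmipabel", "linmipagal", "mitata", "ronetor", "runmivivi", "runtata", "runvi", "sarven", "tordegalgal", "tordelumor", "tordesosar", "tordetor", "tordevirun", "torvide"
Leaf count: 17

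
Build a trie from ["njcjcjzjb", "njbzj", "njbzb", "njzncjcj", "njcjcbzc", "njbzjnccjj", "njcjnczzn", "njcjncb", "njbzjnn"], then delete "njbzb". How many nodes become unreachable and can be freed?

Walk "njbzb" from the leaf back toward the root, removing each node that no remaining word uses.
The suffix "b" (1 node) is used only by "njbzb"; the node for "njbz" still has the child "j", so pruning stops there.
Nodes removed: 1

1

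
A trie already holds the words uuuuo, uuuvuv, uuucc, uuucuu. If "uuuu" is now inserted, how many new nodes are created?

"uuuu" is already a full path in the trie; only an end-marker is added.
No new nodes are needed: 0.

0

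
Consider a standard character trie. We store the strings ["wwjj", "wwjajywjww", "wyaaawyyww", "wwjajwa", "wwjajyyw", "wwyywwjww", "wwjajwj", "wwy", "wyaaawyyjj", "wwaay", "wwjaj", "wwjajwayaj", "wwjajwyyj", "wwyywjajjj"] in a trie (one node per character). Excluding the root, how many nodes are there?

Count nodes per top-level branch (shared prefixes stored once):
  'w'-branch (wwaay, wwjaj, wwjajwa, wwjajwayaj, wwjajwj, wwjajwyyj, wwjajywjww, wwjajyyw, wwjj, wwy, wwyywjajjj, wwyywwjww, wyaaawyyjj, wyaaawyyww): 48 nodes
Sum: 48

48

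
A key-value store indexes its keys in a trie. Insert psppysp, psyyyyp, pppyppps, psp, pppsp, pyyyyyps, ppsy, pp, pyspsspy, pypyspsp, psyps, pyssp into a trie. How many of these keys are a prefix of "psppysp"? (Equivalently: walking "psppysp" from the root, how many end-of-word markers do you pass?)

2

Check each prefix of "psppysp" against the stored set — each match is an end-marker on the path.
Prefixes of the query that are stored words: "psp", "psppysp"
Count: 2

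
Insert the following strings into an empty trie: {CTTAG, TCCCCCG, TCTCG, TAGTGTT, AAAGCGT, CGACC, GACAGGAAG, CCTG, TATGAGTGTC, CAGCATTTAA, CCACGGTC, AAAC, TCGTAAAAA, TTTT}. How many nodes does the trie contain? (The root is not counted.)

Trace insertions, counting only characters that open a new branch:
  "CTTAG" → 5 new (C, T, T, A, G)
  "TCCCCCG" → 7 new (T, C, C, C, C, C, G)
  "TCTCG" → prefix "TC" already present; 3 new (T, C, G)
  "TAGTGTT" → prefix "T" already present; 6 new (A, G, T, G, T, T)
  "AAAGCGT" → 7 new (A, A, A, G, C, G, T)
  "CGACC" → prefix "C" already present; 4 new (G, A, C, C)
  "GACAGGAAG" → 9 new (G, A, C, A, G, G, A, A, G)
  "CCTG" → prefix "C" already present; 3 new (C, T, G)
  "TATGAGTGTC" → prefix "TA" already present; 8 new (T, G, A, G, T, G, T, C)
  "CAGCATTTAA" → prefix "C" already present; 9 new (A, G, C, A, T, T, T, A, A)
  "CCACGGTC" → prefix "CC" already present; 6 new (A, C, G, G, T, C)
  "AAAC" → prefix "AAA" already present; 1 new (C)
  "TCGTAAAAA" → prefix "TC" already present; 7 new (G, T, A, A, A, A, A)
  "TTTT" → prefix "T" already present; 3 new (T, T, T)
Total nodes = 5 + 7 + 3 + 6 + 7 + 4 + 9 + 3 + 8 + 9 + 6 + 1 + 7 + 3 = 78

78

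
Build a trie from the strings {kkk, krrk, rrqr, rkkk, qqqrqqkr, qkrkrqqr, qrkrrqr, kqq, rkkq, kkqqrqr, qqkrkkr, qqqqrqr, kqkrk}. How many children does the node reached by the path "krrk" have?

Walk "krrk" from the root, arriving at one node.
No stored string extends past "krrk".
That node has 0 child edges.

0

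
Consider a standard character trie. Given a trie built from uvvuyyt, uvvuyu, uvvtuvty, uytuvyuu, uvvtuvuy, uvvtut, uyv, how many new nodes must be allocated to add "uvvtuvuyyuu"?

3

"uvvtuvuy" is already a path in the trie; the remaining "yuu" must be added.
New nodes needed: |"uvvtuvuyyuu"| − 8 = 11 − 8 = 3.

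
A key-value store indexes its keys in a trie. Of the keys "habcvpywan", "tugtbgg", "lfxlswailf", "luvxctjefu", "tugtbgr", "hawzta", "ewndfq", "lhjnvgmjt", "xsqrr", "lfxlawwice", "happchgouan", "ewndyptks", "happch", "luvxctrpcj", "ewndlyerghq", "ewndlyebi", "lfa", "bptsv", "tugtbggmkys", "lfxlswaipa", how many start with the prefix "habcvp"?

Filter for entries beginning with "habcvp":
Matches: "habcvpywan"
Count: 1

1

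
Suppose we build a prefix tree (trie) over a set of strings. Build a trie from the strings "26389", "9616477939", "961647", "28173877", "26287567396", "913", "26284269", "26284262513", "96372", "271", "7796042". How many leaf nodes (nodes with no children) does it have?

10

Leaves are exactly the stored words that no other stored word extends.
Those words: "26284262513", "26284269", "26287567396", "26389", "271", "28173877", "7796042", "913", "9616477939", "96372"
Leaf count: 10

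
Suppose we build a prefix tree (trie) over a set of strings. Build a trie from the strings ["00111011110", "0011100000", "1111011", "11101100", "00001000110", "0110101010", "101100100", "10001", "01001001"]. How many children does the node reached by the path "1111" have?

1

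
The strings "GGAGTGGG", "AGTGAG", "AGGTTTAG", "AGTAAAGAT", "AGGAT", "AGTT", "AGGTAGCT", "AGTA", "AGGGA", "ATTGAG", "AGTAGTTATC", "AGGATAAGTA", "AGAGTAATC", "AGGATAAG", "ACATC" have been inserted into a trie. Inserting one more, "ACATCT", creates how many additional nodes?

1

The longest prefix of "ACATCT" already in the trie is "ACATC" (length 5).
New nodes needed: |"ACATCT"| − 5 = 6 − 5 = 1.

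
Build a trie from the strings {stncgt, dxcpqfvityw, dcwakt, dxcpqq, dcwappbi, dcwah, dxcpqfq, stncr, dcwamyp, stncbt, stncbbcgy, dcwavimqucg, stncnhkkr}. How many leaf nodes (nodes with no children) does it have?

A leaf is a node with no children — equivalently, the end of a word that is not a proper prefix of any other stored word.
Those words: "dcwah", "dcwakt", "dcwamyp", "dcwappbi", "dcwavimqucg", "dxcpqfq", "dxcpqfvityw", "dxcpqq", "stncbbcgy", "stncbt", "stncgt", "stncnhkkr", "stncr"
Leaf count: 13

13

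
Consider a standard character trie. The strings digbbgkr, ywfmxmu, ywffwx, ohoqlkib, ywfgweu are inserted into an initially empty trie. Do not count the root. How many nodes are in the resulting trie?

Trie structure (* marks end of a word):
(root)
├─ d
│  └─ i
│     └─ g
│        └─ b
│           └─ b
│              └─ g
│                 └─ k
│                    └─ r *
├─ o
│  └─ h
│     └─ o
│        └─ q
│           └─ l
│              └─ k
│                 └─ i
│                    └─ b *
└─ y
   └─ w
      └─ f
         ├─ f
         │  └─ w
         │     └─ x *
         ├─ g
         │  └─ w
         │     └─ e
         │        └─ u *
         └─ m
            └─ x
               └─ m
                  └─ u *
Counting every labelled node above: 30.

30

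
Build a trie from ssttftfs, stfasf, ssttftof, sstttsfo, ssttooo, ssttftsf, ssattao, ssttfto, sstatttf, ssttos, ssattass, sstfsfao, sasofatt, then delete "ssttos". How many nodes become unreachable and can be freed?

1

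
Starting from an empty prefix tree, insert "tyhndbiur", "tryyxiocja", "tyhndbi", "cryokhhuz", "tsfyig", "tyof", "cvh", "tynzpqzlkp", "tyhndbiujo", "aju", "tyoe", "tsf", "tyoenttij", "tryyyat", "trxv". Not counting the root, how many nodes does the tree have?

60

Insert word by word; a character creates a node only if that edge doesn't already exist:
  "tyhndbiur" → 9 new (t, y, h, n, d, b, i, u, r)
  "tryyxiocja" → prefix "t" already present; 9 new (r, y, y, x, i, o, c, j, a)
  "tyhndbi" → prefix "tyhndbi" already present; 0 new (none)
  "cryokhhuz" → 9 new (c, r, y, o, k, h, h, u, z)
  "tsfyig" → prefix "t" already present; 5 new (s, f, y, i, g)
  "tyof" → prefix "ty" already present; 2 new (o, f)
  "cvh" → prefix "c" already present; 2 new (v, h)
  "tynzpqzlkp" → prefix "ty" already present; 8 new (n, z, p, q, z, l, k, p)
  "tyhndbiujo" → prefix "tyhndbiu" already present; 2 new (j, o)
  "aju" → 3 new (a, j, u)
  "tyoe" → prefix "tyo" already present; 1 new (e)
  "tsf" → prefix "tsf" already present; 0 new (none)
  "tyoenttij" → prefix "tyoe" already present; 5 new (n, t, t, i, j)
  "tryyyat" → prefix "tryy" already present; 3 new (y, a, t)
  "trxv" → prefix "tr" already present; 2 new (x, v)
Total nodes = 9 + 9 + 0 + 9 + 5 + 2 + 2 + 8 + 2 + 3 + 1 + 0 + 5 + 3 + 2 = 60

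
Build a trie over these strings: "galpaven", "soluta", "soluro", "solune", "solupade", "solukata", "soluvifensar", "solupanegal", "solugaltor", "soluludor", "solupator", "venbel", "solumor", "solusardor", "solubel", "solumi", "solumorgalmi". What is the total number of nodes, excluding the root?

Insert word by word; a character creates a node only if that edge doesn't already exist:
  "galpaven" → 8 new (g, a, l, p, a, v, e, n)
  "soluta" → 6 new (s, o, l, u, t, a)
  "soluro" → prefix "solu" already present; 2 new (r, o)
  "solune" → prefix "solu" already present; 2 new (n, e)
  "solupade" → prefix "solu" already present; 4 new (p, a, d, e)
  "solukata" → prefix "solu" already present; 4 new (k, a, t, a)
  "soluvifensar" → prefix "solu" already present; 8 new (v, i, f, e, n, s, a, r)
  "solupanegal" → prefix "solupa" already present; 5 new (n, e, g, a, l)
  "solugaltor" → prefix "solu" already present; 6 new (g, a, l, t, o, r)
  "soluludor" → prefix "solu" already present; 5 new (l, u, d, o, r)
  "solupator" → prefix "solupa" already present; 3 new (t, o, r)
  "venbel" → 6 new (v, e, n, b, e, l)
  "solumor" → prefix "solu" already present; 3 new (m, o, r)
  "solusardor" → prefix "solu" already present; 6 new (s, a, r, d, o, r)
  "solubel" → prefix "solu" already present; 3 new (b, e, l)
  "solumi" → prefix "solum" already present; 1 new (i)
  "solumorgalmi" → prefix "solumor" already present; 5 new (g, a, l, m, i)
Total nodes = 8 + 6 + 2 + 2 + 4 + 4 + 8 + 5 + 6 + 5 + 3 + 6 + 3 + 6 + 3 + 1 + 5 = 77

77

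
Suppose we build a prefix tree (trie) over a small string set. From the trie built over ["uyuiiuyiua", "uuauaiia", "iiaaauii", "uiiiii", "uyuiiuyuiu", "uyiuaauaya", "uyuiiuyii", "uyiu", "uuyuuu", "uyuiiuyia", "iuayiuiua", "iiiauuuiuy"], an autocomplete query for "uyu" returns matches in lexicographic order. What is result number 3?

uyuiiuyiua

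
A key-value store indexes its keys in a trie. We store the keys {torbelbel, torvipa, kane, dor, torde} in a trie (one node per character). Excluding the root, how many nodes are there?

22

For each word, the new-node count is its length minus the longest prefix already in the trie:
  "torbelbel" → 9 new (t, o, r, b, e, l, b, e, l)
  "torvipa" → prefix "tor" already present; 4 new (v, i, p, a)
  "kane" → 4 new (k, a, n, e)
  "dor" → 3 new (d, o, r)
  "torde" → prefix "tor" already present; 2 new (d, e)
Total nodes = 9 + 4 + 4 + 3 + 2 = 22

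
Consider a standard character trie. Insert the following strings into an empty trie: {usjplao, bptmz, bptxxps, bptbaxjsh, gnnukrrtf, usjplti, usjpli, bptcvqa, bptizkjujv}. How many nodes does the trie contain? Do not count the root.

45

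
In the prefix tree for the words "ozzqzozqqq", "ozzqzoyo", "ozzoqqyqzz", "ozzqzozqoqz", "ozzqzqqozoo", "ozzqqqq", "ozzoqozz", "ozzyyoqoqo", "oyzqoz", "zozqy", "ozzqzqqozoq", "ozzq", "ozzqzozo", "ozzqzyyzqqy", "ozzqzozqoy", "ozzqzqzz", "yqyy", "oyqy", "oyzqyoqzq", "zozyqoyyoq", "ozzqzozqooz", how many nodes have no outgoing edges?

20

A leaf is a node with no children — equivalently, the end of a word that is not a proper prefix of any other stored word.
Those words: "oyqy", "oyzqoz", "oyzqyoqzq", "ozzoqozz", "ozzoqqyqzz", "ozzqqqq", "ozzqzoyo", "ozzqzozo", "ozzqzozqooz", "ozzqzozqoqz", "ozzqzozqoy", "ozzqzozqqq", "ozzqzqqozoo", "ozzqzqqozoq", "ozzqzqzz", "ozzqzyyzqqy", "ozzyyoqoqo", "yqyy", "zozqy", "zozyqoyyoq"
Leaf count: 20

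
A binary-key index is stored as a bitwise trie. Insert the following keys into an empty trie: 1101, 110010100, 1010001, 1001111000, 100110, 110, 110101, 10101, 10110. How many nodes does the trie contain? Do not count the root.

30

Insert word by word; a character creates a node only if that edge doesn't already exist:
  "1101" → 4 new (1, 1, 0, 1)
  "110010100" → prefix "110" already present; 6 new (0, 1, 0, 1, 0, 0)
  "1010001" → prefix "1" already present; 6 new (0, 1, 0, 0, 0, 1)
  "1001111000" → prefix "10" already present; 8 new (0, 1, 1, 1, 1, 0, 0, 0)
  "100110" → prefix "10011" already present; 1 new (0)
  "110" → prefix "110" already present; 0 new (none)
  "110101" → prefix "1101" already present; 2 new (0, 1)
  "10101" → prefix "1010" already present; 1 new (1)
  "10110" → prefix "101" already present; 2 new (1, 0)
Total nodes = 4 + 6 + 6 + 8 + 1 + 0 + 2 + 1 + 2 = 30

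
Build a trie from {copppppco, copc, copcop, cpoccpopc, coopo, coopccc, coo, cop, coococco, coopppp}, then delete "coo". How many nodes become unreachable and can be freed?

A node on "coo"'s path can go only if nothing else ends at it or branches off below it.
Every node on "coo" is still needed (e.g. by "coopo"), so nothing is freed.
Nodes removed: 0

0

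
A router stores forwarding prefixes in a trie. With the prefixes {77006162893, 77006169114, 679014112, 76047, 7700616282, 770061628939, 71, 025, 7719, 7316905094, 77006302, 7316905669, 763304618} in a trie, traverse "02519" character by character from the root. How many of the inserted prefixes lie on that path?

Traverse "02519" character by character; count nodes along the way that are marked as word ends.
Prefixes of the query that are stored words: "025"
Count: 1

1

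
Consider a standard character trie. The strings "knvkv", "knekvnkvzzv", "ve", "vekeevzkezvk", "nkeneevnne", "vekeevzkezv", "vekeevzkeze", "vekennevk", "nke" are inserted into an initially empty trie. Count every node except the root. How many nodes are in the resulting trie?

42

Count nodes per top-level branch (shared prefixes stored once):
  'k'-branch (knekvnkvzzv, knvkv): 14 nodes
  'n'-branch (nke, nkeneevnne): 10 nodes
  'v'-branch (ve, vekeevzkeze, vekeevzkezv, vekeevzkezvk, vekennevk): 18 nodes
Sum: 42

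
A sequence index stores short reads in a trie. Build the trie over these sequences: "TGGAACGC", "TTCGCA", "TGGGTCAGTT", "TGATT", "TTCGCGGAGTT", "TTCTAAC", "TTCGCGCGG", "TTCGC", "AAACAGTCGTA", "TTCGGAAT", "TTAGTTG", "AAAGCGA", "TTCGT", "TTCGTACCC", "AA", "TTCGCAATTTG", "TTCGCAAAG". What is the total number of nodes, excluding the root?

72

Insert word by word; a character creates a node only if that edge doesn't already exist:
  "TGGAACGC" → 8 new (T, G, G, A, A, C, G, C)
  "TTCGCA" → prefix "T" already present; 5 new (T, C, G, C, A)
  "TGGGTCAGTT" → prefix "TGG" already present; 7 new (G, T, C, A, G, T, T)
  "TGATT" → prefix "TG" already present; 3 new (A, T, T)
  "TTCGCGGAGTT" → prefix "TTCGC" already present; 6 new (G, G, A, G, T, T)
  "TTCTAAC" → prefix "TTC" already present; 4 new (T, A, A, C)
  "TTCGCGCGG" → prefix "TTCGCG" already present; 3 new (C, G, G)
  "TTCGC" → prefix "TTCGC" already present; 0 new (none)
  "AAACAGTCGTA" → 11 new (A, A, A, C, A, G, T, C, G, T, A)
  "TTCGGAAT" → prefix "TTCG" already present; 4 new (G, A, A, T)
  "TTAGTTG" → prefix "TT" already present; 5 new (A, G, T, T, G)
  "AAAGCGA" → prefix "AAA" already present; 4 new (G, C, G, A)
  "TTCGT" → prefix "TTCG" already present; 1 new (T)
  "TTCGTACCC" → prefix "TTCGT" already present; 4 new (A, C, C, C)
  "AA" → prefix "AA" already present; 0 new (none)
  "TTCGCAATTTG" → prefix "TTCGCA" already present; 5 new (A, T, T, T, G)
  "TTCGCAAAG" → prefix "TTCGCAA" already present; 2 new (A, G)
Total nodes = 8 + 5 + 7 + 3 + 6 + 4 + 3 + 0 + 11 + 4 + 5 + 4 + 1 + 4 + 0 + 5 + 2 = 72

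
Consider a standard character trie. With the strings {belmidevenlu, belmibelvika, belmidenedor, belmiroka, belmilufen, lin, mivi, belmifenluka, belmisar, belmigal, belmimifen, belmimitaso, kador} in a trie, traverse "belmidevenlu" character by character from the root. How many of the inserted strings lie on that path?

1

Check each prefix of "belmidevenlu" against the stored set — each match is an end-marker on the path.
Prefixes of the query that are stored words: "belmidevenlu"
Count: 1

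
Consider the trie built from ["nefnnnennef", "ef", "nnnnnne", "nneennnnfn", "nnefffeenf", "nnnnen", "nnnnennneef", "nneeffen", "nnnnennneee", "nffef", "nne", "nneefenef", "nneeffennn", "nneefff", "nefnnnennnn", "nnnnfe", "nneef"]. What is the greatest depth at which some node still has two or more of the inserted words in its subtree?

Look for the deepest trie node that still has at least two words in its subtree.
"nnnnennneee" and "nnnnennneef" agree on "nnnnennnee" (10 characters) before diverging; nothing deeper is shared.
Longest shared-prefix length: 10

10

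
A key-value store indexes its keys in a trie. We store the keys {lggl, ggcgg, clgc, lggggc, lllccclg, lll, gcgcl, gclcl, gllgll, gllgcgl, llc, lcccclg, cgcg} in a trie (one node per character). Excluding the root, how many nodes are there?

48

Insert word by word; a character creates a node only if that edge doesn't already exist:
  "lggl" → 4 new (l, g, g, l)
  "ggcgg" → 5 new (g, g, c, g, g)
  "clgc" → 4 new (c, l, g, c)
  "lggggc" → prefix "lgg" already present; 3 new (g, g, c)
  "lllccclg" → prefix "l" already present; 7 new (l, l, c, c, c, l, g)
  "lll" → prefix "lll" already present; 0 new (none)
  "gcgcl" → prefix "g" already present; 4 new (c, g, c, l)
  "gclcl" → prefix "gc" already present; 3 new (l, c, l)
  "gllgll" → prefix "g" already present; 5 new (l, l, g, l, l)
  "gllgcgl" → prefix "gllg" already present; 3 new (c, g, l)
  "llc" → prefix "ll" already present; 1 new (c)
  "lcccclg" → prefix "l" already present; 6 new (c, c, c, c, l, g)
  "cgcg" → prefix "c" already present; 3 new (g, c, g)
Total nodes = 4 + 5 + 4 + 3 + 7 + 0 + 4 + 3 + 5 + 3 + 1 + 6 + 3 = 48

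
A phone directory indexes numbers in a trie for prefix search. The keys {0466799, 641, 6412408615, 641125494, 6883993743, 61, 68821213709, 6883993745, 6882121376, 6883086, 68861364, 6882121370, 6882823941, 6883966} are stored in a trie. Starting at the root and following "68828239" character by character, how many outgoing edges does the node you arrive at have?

1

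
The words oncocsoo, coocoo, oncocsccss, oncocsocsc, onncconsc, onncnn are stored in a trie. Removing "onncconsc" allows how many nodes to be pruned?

5

Walk "onncconsc" from the leaf back toward the root, removing each node that no remaining word uses.
The suffix "consc" (5 nodes) is used only by "onncconsc"; the node for "onnc" still has the child "n", so pruning stops there.
Nodes removed: 5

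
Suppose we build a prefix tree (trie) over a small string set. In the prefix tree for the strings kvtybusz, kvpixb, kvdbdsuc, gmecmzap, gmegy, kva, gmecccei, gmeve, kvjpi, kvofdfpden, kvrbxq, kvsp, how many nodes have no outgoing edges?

12

A leaf is a node with no children — equivalently, the end of a word that is not a proper prefix of any other stored word.
Those words: "gmecccei", "gmecmzap", "gmegy", "gmeve", "kva", "kvdbdsuc", "kvjpi", "kvofdfpden", "kvpixb", "kvrbxq", "kvsp", "kvtybusz"
Leaf count: 12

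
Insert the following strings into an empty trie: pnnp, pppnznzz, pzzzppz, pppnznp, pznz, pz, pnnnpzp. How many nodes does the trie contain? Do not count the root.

24

Trace insertions, counting only characters that open a new branch:
  "pnnp" → 4 new (p, n, n, p)
  "pppnznzz" → prefix "p" already present; 7 new (p, p, n, z, n, z, z)
  "pzzzppz" → prefix "p" already present; 6 new (z, z, z, p, p, z)
  "pppnznp" → prefix "pppnzn" already present; 1 new (p)
  "pznz" → prefix "pz" already present; 2 new (n, z)
  "pz" → prefix "pz" already present; 0 new (none)
  "pnnnpzp" → prefix "pnn" already present; 4 new (n, p, z, p)
Total nodes = 4 + 7 + 6 + 1 + 2 + 0 + 4 = 24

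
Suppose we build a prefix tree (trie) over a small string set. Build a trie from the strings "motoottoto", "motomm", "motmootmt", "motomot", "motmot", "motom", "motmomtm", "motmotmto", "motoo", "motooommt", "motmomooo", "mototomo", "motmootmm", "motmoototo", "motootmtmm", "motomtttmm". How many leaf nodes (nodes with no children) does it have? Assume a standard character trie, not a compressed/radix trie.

A leaf is a node with no children — equivalently, the end of a word that is not a proper prefix of any other stored word.
Those words: "motmomooo", "motmomtm", "motmootmm", "motmootmt", "motmoototo", "motmotmto", "motomm", "motomot", "motomtttmm", "motooommt", "motootmtmm", "motoottoto", "mototomo"
Leaf count: 13

13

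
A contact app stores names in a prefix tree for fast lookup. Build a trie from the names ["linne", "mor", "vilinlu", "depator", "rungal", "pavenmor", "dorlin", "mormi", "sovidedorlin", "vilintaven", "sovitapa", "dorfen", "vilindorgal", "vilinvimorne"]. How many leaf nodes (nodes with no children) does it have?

Leaves are exactly the stored words that no other stored word extends.
Those words: "depator", "dorfen", "dorlin", "linne", "mormi", "pavenmor", "rungal", "sovidedorlin", "sovitapa", "vilindorgal", "vilinlu", "vilintaven", "vilinvimorne"
Leaf count: 13

13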